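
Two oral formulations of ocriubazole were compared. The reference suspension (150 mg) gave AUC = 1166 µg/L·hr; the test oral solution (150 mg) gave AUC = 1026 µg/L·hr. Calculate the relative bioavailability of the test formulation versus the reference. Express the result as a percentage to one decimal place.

F_rel = (AUC_test/D_test) / (AUC_ref/D_ref)
      = (1026/150) / (1166/150)
      = 6.84 / 7.77333 = 0.8799 = 87.99%

F_rel = 88.0%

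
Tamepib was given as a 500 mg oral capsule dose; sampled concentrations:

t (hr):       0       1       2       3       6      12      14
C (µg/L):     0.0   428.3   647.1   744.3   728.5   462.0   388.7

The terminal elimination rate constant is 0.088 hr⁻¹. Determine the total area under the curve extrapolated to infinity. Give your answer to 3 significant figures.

Trapezoidal AUC_0→14:
  [0→1]: (0.0+428.3)/2 × 1 = 214.15
  [1→2]: (428.3+647.1)/2 × 1 = 537.7
  [2→3]: (647.1+744.3)/2 × 1 = 695.7
  [3→6]: (744.3+728.5)/2 × 3 = 2209.2
  [6→12]: (728.5+462.0)/2 × 6 = 3571.5
  [12→14]: (462.0+388.7)/2 × 2 = 850.7
  Sum = 8078.95 µg/L·hr
Extrapolated tail: C_last / k_e = 388.7 / 0.088 = 4417.045
AUC_0→∞ = 8078.95 + 4417.045 = 12495.995 µg/L·hr

AUC = 12500 µg/L·hr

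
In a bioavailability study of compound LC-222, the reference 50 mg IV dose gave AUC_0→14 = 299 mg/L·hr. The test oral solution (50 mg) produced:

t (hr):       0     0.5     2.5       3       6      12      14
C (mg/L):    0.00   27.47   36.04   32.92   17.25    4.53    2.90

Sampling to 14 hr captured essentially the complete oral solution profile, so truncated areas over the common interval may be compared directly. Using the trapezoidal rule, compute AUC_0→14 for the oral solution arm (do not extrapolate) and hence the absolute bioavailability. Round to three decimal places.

Trapezoidal AUC_0→14 (oral solution):
  [0→0.5]: (0.00+27.47)/2 × 0.5 = 6.8675
  [0.5→2.5]: (27.47+36.04)/2 × 2 = 63.51
  [2.5→3]: (36.04+32.92)/2 × 0.5 = 17.24
  [3→6]: (32.92+17.25)/2 × 3 = 75.255
  [6→12]: (17.25+4.53)/2 × 6 = 65.34
  [12→14]: (4.53+2.90)/2 × 2 = 7.43
  Sum = 235.6425 mg/L·hr
F = (AUC_ev/D_ev)/(AUC_iv/D_iv) = (235.6425/50)/(299/50) = 4.71285/5.98 = 0.7881

F = 0.788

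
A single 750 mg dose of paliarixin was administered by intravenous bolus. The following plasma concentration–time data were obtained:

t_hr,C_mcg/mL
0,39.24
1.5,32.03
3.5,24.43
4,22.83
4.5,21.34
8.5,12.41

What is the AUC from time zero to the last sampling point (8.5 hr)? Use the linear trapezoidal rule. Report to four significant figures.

AUC = 200.3 mcg/mL·hr

Trapezoidal AUC_0→8.5:
  [0→1.5]: (39.24+32.03)/2 × 1.5 = 53.4525
  [1.5→3.5]: (32.03+24.43)/2 × 2 = 56.46
  [3.5→4]: (24.43+22.83)/2 × 0.5 = 11.815
  [4→4.5]: (22.83+21.34)/2 × 0.5 = 11.0425
  [4.5→8.5]: (21.34+12.41)/2 × 4 = 67.5
  Sum = 200.27 mcg/mL·hr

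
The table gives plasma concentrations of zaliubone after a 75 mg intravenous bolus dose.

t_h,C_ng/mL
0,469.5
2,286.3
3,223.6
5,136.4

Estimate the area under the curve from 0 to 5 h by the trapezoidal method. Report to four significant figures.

AUC = 1371 ng/mL·h

Trapezoidal AUC_0→5:
  [0→2]: (469.5+286.3)/2 × 2 = 755.8
  [2→3]: (286.3+223.6)/2 × 1 = 254.95
  [3→5]: (223.6+136.4)/2 × 2 = 360.0
  Sum = 1370.75 ng/mL·h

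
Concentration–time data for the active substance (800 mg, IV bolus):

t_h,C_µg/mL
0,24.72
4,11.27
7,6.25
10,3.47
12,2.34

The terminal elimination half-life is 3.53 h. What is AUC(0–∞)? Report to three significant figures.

Trapezoidal AUC_0→12:
  [0→4]: (24.72+11.27)/2 × 4 = 71.98
  [4→7]: (11.27+6.25)/2 × 3 = 26.28
  [7→10]: (6.25+3.47)/2 × 3 = 14.58
  [10→12]: (3.47+2.34)/2 × 2 = 5.81
  Sum = 118.65 µg/mL·h
k_e = ln2 / t½ = 0.693147 / 3.53 = 0.1964 h^-1
Extrapolated tail: C_last / k_e = 2.34 / 0.1964 = 11.914
AUC_0→∞ = 118.65 + 11.914 = 130.564 µg/mL·h

AUC = 131 µg/mL·h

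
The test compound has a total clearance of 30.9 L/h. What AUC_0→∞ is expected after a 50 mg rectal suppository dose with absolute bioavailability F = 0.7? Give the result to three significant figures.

AUC_0→∞ = F × Dose / CL
        = 0.7 × 50 / 30.9 = 1.13269 mg/L·h

AUC = 1.13 mg/L·h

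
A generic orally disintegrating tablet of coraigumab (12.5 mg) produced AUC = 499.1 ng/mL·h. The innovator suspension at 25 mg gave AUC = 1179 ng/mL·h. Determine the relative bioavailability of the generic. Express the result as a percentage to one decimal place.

F_rel = (AUC_test/D_test) / (AUC_ref/D_ref)
      = (499.1/12.5) / (1179/25)
      = 39.928 / 47.16 = 0.8466 = 84.66%

F_rel = 84.7%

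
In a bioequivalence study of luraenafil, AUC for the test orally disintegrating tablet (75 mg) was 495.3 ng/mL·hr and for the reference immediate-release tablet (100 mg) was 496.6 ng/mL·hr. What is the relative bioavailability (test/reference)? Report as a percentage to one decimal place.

F_rel = (AUC_test/D_test) / (AUC_ref/D_ref)
      = (495.3/75) / (496.6/100)
      = 6.604 / 4.966 = 1.3298 = 132.98%

F_rel = 133.0%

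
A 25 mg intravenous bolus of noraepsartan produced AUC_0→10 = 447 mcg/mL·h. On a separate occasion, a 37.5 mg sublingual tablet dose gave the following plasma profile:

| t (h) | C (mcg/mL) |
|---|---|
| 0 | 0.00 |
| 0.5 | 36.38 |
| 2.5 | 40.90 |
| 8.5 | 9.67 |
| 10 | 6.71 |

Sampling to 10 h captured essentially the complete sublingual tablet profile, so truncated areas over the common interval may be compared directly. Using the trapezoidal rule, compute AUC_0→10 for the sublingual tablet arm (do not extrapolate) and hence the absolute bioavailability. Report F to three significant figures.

F = 0.373

Trapezoidal AUC_0→10 (sublingual tablet):
  [0→0.5]: (0.00+36.38)/2 × 0.5 = 9.095
  [0.5→2.5]: (36.38+40.90)/2 × 2 = 77.28
  [2.5→8.5]: (40.90+9.67)/2 × 6 = 151.71
  [8.5→10]: (9.67+6.71)/2 × 1.5 = 12.285
  Sum = 250.37 mcg/mL·h
F = (AUC_ev/D_ev)/(AUC_iv/D_iv) = (250.37/37.5)/(447/25) = 6.67653/17.88 = 0.3734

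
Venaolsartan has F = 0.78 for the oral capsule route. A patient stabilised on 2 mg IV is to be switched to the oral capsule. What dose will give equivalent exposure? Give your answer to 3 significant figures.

D_oral = 2.56 mg

For equal systemic exposure: F × D_ev = D_iv
D_ev = D_iv / F = 2 / 0.78 = 2.5641 mg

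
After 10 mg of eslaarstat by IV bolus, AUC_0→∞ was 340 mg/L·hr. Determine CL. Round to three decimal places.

CL = Dose_iv / AUC_0→∞
   = 10 / 340 = 0.0294118 L/hr

CL = 0.029 L/hr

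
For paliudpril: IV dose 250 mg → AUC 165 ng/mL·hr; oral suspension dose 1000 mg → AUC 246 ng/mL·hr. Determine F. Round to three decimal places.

F = 0.373

F = (AUC_ev / D_ev) / (AUC_iv / D_iv)
  = (246/1000) / (165/250)
  = 0.246 / 0.66 = 0.3727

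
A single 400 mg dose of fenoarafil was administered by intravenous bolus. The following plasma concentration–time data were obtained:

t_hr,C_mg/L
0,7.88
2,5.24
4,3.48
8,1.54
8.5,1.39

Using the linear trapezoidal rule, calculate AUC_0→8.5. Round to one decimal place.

Trapezoidal AUC_0→8.5:
  [0→2]: (7.88+5.24)/2 × 2 = 13.12
  [2→4]: (5.24+3.48)/2 × 2 = 8.72
  [4→8]: (3.48+1.54)/2 × 4 = 10.04
  [8→8.5]: (1.54+1.39)/2 × 0.5 = 0.7325
  Sum = 32.6125 mg/L·hr

AUC = 32.6 mg/L·hr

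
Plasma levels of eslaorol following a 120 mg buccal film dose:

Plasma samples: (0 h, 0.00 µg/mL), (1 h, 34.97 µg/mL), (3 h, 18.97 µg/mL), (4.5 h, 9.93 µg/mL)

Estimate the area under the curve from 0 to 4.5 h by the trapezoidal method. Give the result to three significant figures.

AUC = 93.1 µg/mL·h

Trapezoidal AUC_0→4.5:
  [0→1]: (0.00+34.97)/2 × 1 = 17.485
  [1→3]: (34.97+18.97)/2 × 2 = 53.94
  [3→4.5]: (18.97+9.93)/2 × 1.5 = 21.675
  Sum = 93.1 µg/mL·h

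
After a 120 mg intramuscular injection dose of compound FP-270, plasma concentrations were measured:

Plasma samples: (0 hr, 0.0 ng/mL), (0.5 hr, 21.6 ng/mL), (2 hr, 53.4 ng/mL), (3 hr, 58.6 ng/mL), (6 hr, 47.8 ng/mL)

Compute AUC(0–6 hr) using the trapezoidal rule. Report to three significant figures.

Trapezoidal AUC_0→6:
  [0→0.5]: (0.0+21.6)/2 × 0.5 = 5.4
  [0.5→2]: (21.6+53.4)/2 × 1.5 = 56.25
  [2→3]: (53.4+58.6)/2 × 1 = 56.0
  [3→6]: (58.6+47.8)/2 × 3 = 159.6
  Sum = 277.25 ng/mL·hr

AUC = 277 ng/mL·hr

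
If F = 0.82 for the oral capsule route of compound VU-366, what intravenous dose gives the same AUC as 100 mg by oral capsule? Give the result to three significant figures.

Systemic exposure from an extravascular dose = F × D_ev, so the equivalent IV dose is F × D_ev.
D_iv = F × D_ev = 0.82 × 100 = 82 mg

D_iv = 82.0 mg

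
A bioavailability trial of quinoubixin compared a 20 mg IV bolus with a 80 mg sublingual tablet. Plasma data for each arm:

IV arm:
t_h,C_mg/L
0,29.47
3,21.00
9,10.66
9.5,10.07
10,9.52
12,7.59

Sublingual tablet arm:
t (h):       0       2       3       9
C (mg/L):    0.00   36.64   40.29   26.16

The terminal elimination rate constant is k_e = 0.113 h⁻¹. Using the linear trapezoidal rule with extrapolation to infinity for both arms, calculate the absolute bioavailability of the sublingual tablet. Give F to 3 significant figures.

F = 0.477

Trapezoidal AUC_0→12 (IV):
  [0→3]: (29.47+21.00)/2 × 3 = 75.705
  [3→9]: (21.00+10.66)/2 × 6 = 94.98
  [9→9.5]: (10.66+10.07)/2 × 0.5 = 5.1825
  [9.5→10]: (10.07+9.52)/2 × 0.5 = 4.8975
  [10→12]: (9.52+7.59)/2 × 2 = 17.11
  Sum = 197.875 mg/L·h
IV tail: 7.59/0.113 = 67.168; AUC_iv,0→∞ = 197.875 + 67.168 = 265.043 mg/L·h
Trapezoidal AUC_0→9 (sublingual tablet):
  [0→2]: (0.00+36.64)/2 × 2 = 36.64
  [2→3]: (36.64+40.29)/2 × 1 = 38.465
  [3→9]: (40.29+26.16)/2 × 6 = 199.35
  Sum = 274.455 mg/L·h
sublingual tablet tail: 26.16/0.113 = 231.504; AUC_ev,0→∞ = 274.455 + 231.504 = 505.959 mg/L·h
F = (AUC_ev/D_ev)/(AUC_iv/D_iv) = (505.959/80)/(265.043/20) = 6.3244875/13.25215 = 0.4772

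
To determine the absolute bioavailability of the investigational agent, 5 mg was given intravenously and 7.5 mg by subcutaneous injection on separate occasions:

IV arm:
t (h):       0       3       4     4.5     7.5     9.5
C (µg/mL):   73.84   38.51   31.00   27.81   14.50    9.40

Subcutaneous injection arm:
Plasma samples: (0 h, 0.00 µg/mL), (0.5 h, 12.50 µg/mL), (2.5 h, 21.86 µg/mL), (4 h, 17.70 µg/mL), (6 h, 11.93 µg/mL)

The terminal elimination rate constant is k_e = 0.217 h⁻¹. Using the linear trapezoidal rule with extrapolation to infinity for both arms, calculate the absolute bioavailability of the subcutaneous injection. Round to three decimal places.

Trapezoidal AUC_0→9.5 (IV):
  [0→3]: (73.84+38.51)/2 × 3 = 168.525
  [3→4]: (38.51+31.00)/2 × 1 = 34.755
  [4→4.5]: (31.00+27.81)/2 × 0.5 = 14.7025
  [4.5→7.5]: (27.81+14.50)/2 × 3 = 63.465
  [7.5→9.5]: (14.50+9.40)/2 × 2 = 23.9
  Sum = 305.3475 µg/mL·h
IV tail: 9.40/0.217 = 43.318; AUC_iv,0→∞ = 305.3475 + 43.318 = 348.6655 µg/mL·h
Trapezoidal AUC_0→6 (subcutaneous injection):
  [0→0.5]: (0.00+12.50)/2 × 0.5 = 3.125
  [0.5→2.5]: (12.50+21.86)/2 × 2 = 34.36
  [2.5→4]: (21.86+17.70)/2 × 1.5 = 29.67
  [4→6]: (17.70+11.93)/2 × 2 = 29.63
  Sum = 96.785 µg/mL·h
subcutaneous injection tail: 11.93/0.217 = 54.977; AUC_ev,0→∞ = 96.785 + 54.977 = 151.762 µg/mL·h
F = (AUC_ev/D_ev)/(AUC_iv/D_iv) = (151.762/7.5)/(348.6655/5) = 20.2349/69.7331 = 0.2902

F = 0.290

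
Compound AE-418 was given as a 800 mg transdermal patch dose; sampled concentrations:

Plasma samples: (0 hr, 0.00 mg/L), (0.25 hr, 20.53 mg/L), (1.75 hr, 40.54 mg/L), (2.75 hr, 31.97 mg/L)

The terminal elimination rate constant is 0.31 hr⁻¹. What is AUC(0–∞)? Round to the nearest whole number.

Trapezoidal AUC_0→2.75:
  [0→0.25]: (0.00+20.53)/2 × 0.25 = 2.56625
  [0.25→1.75]: (20.53+40.54)/2 × 1.5 = 45.8025
  [1.75→2.75]: (40.54+31.97)/2 × 1 = 36.255
  Sum = 84.62375 mg/L·hr
Extrapolated tail: C_last / k_e = 31.97 / 0.31 = 103.129
AUC_0→∞ = 84.62375 + 103.129 = 187.75275 mg/L·hr

AUC = 188 mg/L·hr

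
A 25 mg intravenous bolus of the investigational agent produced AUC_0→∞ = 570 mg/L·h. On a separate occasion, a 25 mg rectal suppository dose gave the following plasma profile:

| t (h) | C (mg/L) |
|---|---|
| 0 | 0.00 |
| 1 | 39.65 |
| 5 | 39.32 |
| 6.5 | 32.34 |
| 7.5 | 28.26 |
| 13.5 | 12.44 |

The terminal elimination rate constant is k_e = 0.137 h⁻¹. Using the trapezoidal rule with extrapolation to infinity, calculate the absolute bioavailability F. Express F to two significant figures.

F = 0.83

Trapezoidal AUC_0→13.5 (rectal suppository):
  [0→1]: (0.00+39.65)/2 × 1 = 19.825
  [1→5]: (39.65+39.32)/2 × 4 = 157.94
  [5→6.5]: (39.32+32.34)/2 × 1.5 = 53.745
  [6.5→7.5]: (32.34+28.26)/2 × 1 = 30.3
  [7.5→13.5]: (28.26+12.44)/2 × 6 = 122.1
  Sum = 383.91 mg/L·h
Tail: C_last/k_e = 12.44/0.137 = 90.803
AUC_0→∞ (rectal suppository) = 383.91 + 90.803 = 474.713 mg/L·h
F = (AUC_ev/D_ev)/(AUC_iv/D_iv) = (474.713/25)/(570/25) = 18.98852/22.8 = 0.8328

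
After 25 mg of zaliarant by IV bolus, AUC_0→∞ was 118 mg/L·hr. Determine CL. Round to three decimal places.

CL = 0.212 L/hr

CL = Dose_iv / AUC_0→∞
   = 25 / 118 = 0.211864 L/hr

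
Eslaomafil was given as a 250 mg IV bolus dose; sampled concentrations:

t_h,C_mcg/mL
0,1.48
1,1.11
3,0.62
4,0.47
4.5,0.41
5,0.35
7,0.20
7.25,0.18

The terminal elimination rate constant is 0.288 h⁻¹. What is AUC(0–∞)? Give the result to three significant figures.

Trapezoidal AUC_0→7.25:
  [0→1]: (1.48+1.11)/2 × 1 = 1.295
  [1→3]: (1.11+0.62)/2 × 2 = 1.73
  [3→4]: (0.62+0.47)/2 × 1 = 0.545
  [4→4.5]: (0.47+0.41)/2 × 0.5 = 0.22
  [4.5→5]: (0.41+0.35)/2 × 0.5 = 0.19
  [5→7]: (0.35+0.20)/2 × 2 = 0.55
  [7→7.25]: (0.20+0.18)/2 × 0.25 = 0.0475
  Sum = 4.5775 mcg/mL·h
Extrapolated tail: C_last / k_e = 0.18 / 0.288 = 0.625
AUC_0→∞ = 4.5775 + 0.625 = 5.2025 mcg/mL·h

AUC = 5.20 mcg/mL·h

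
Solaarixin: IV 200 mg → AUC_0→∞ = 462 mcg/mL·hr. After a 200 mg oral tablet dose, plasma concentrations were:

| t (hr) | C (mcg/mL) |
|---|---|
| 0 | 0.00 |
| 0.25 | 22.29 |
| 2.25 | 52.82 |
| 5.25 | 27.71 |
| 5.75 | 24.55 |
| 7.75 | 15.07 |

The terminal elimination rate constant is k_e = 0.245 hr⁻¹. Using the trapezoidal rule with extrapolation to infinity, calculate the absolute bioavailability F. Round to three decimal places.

Trapezoidal AUC_0→7.75 (oral tablet):
  [0→0.25]: (0.00+22.29)/2 × 0.25 = 2.78625
  [0.25→2.25]: (22.29+52.82)/2 × 2 = 75.11
  [2.25→5.25]: (52.82+27.71)/2 × 3 = 120.795
  [5.25→5.75]: (27.71+24.55)/2 × 0.5 = 13.065
  [5.75→7.75]: (24.55+15.07)/2 × 2 = 39.62
  Sum = 251.37625 mcg/mL·hr
Tail: C_last/k_e = 15.07/0.245 = 61.510
AUC_0→∞ (oral tablet) = 251.37625 + 61.510 = 312.88625 mcg/mL·hr
F = (AUC_ev/D_ev)/(AUC_iv/D_iv) = (312.88625/200)/(462/200) = 1.56443/2.31 = 0.6772

F = 0.677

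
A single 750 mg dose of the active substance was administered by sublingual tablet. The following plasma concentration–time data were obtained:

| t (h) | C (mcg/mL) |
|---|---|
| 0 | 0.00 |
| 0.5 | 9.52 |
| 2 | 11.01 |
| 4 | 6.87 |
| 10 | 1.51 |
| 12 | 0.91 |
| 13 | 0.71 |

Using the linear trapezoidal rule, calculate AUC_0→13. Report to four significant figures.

AUC = 64.03 mcg/mL·h

Trapezoidal AUC_0→13:
  [0→0.5]: (0.00+9.52)/2 × 0.5 = 2.38
  [0.5→2]: (9.52+11.01)/2 × 1.5 = 15.3975
  [2→4]: (11.01+6.87)/2 × 2 = 17.88
  [4→10]: (6.87+1.51)/2 × 6 = 25.14
  [10→12]: (1.51+0.91)/2 × 2 = 2.42
  [12→13]: (0.91+0.71)/2 × 1 = 0.81
  Sum = 64.0275 mcg/mL·h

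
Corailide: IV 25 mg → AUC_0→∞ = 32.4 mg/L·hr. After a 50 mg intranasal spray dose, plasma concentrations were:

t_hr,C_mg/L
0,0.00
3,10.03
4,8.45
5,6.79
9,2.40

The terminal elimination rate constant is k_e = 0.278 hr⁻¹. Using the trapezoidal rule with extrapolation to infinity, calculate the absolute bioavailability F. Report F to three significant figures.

Trapezoidal AUC_0→9 (intranasal spray):
  [0→3]: (0.00+10.03)/2 × 3 = 15.045
  [3→4]: (10.03+8.45)/2 × 1 = 9.24
  [4→5]: (8.45+6.79)/2 × 1 = 7.62
  [5→9]: (6.79+2.40)/2 × 4 = 18.38
  Sum = 50.285 mg/L·hr
Tail: C_last/k_e = 2.40/0.278 = 8.633
AUC_0→∞ (intranasal spray) = 50.285 + 8.633 = 58.918 mg/L·hr
F = (AUC_ev/D_ev)/(AUC_iv/D_iv) = (58.918/50)/(32.4/25) = 1.17836/1.296 = 0.9092

F = 0.909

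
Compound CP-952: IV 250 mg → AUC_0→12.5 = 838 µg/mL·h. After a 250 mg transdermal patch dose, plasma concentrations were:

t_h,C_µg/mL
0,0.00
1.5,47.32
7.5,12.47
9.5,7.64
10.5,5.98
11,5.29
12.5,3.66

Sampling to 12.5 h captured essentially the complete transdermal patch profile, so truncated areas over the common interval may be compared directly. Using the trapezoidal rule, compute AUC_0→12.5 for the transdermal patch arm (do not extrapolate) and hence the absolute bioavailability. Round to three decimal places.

F = 0.300

Trapezoidal AUC_0→12.5 (transdermal patch):
  [0→1.5]: (0.00+47.32)/2 × 1.5 = 35.49
  [1.5→7.5]: (47.32+12.47)/2 × 6 = 179.37
  [7.5→9.5]: (12.47+7.64)/2 × 2 = 20.11
  [9.5→10.5]: (7.64+5.98)/2 × 1 = 6.81
  [10.5→11]: (5.98+5.29)/2 × 0.5 = 2.8175
  [11→12.5]: (5.29+3.66)/2 × 1.5 = 6.7125
  Sum = 251.31 µg/mL·h
F = (AUC_ev/D_ev)/(AUC_iv/D_iv) = (251.31/250)/(838/250) = 1.00524/3.352 = 0.2999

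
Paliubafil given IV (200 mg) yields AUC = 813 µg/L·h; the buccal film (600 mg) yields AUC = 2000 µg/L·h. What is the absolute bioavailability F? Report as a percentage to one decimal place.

F = 82.0%

F = (AUC_ev / D_ev) / (AUC_iv / D_iv)
  = (2000/600) / (813/200)
  = 3.33333 / 4.065 = 0.8200
  = 82.00%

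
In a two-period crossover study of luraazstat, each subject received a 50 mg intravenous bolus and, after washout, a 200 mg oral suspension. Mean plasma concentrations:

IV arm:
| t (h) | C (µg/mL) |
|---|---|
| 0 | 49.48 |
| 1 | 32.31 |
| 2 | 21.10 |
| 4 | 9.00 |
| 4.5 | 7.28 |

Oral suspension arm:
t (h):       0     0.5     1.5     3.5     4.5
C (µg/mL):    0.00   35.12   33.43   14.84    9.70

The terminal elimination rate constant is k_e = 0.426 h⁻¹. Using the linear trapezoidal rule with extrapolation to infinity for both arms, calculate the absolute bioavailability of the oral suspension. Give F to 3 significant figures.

Trapezoidal AUC_0→4.5 (IV):
  [0→1]: (49.48+32.31)/2 × 1 = 40.895
  [1→2]: (32.31+21.10)/2 × 1 = 26.705
  [2→4]: (21.10+9.00)/2 × 2 = 30.1
  [4→4.5]: (9.00+7.28)/2 × 0.5 = 4.07
  Sum = 101.77 µg/mL·h
IV tail: 7.28/0.426 = 17.089; AUC_iv,0→∞ = 101.77 + 17.089 = 118.859 µg/mL·h
Trapezoidal AUC_0→4.5 (oral suspension):
  [0→0.5]: (0.00+35.12)/2 × 0.5 = 8.78
  [0.5→1.5]: (35.12+33.43)/2 × 1 = 34.275
  [1.5→3.5]: (33.43+14.84)/2 × 2 = 48.27
  [3.5→4.5]: (14.84+9.70)/2 × 1 = 12.27
  Sum = 103.595 µg/mL·h
oral suspension tail: 9.70/0.426 = 22.770; AUC_ev,0→∞ = 103.595 + 22.770 = 126.365 µg/mL·h
F = (AUC_ev/D_ev)/(AUC_iv/D_iv) = (126.365/200)/(118.859/50) = 0.631825/2.37718 = 0.2658

F = 0.266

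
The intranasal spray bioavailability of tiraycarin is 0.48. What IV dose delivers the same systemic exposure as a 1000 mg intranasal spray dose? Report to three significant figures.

Systemic exposure from an extravascular dose = F × D_ev, so the equivalent IV dose is F × D_ev.
D_iv = F × D_ev = 0.48 × 1000 = 480 mg

D_iv = 480 mg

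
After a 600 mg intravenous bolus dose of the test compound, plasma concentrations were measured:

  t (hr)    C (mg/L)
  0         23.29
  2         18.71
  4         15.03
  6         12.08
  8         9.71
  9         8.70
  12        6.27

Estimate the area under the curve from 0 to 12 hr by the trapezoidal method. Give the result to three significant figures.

Trapezoidal AUC_0→12:
  [0→2]: (23.29+18.71)/2 × 2 = 42.0
  [2→4]: (18.71+15.03)/2 × 2 = 33.74
  [4→6]: (15.03+12.08)/2 × 2 = 27.11
  [6→8]: (12.08+9.71)/2 × 2 = 21.79
  [8→9]: (9.71+8.70)/2 × 1 = 9.205
  [9→12]: (8.70+6.27)/2 × 3 = 22.455
  Sum = 156.3 mg/L·hr

AUC = 156 mg/L·hr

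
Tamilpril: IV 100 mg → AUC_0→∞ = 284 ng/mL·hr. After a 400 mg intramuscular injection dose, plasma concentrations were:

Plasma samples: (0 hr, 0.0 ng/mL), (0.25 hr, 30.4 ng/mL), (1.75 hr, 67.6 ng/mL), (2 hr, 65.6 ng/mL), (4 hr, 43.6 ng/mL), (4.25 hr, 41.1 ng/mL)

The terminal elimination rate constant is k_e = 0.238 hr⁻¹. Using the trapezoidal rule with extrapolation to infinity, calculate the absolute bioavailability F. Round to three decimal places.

Trapezoidal AUC_0→4.25 (intramuscular injection):
  [0→0.25]: (0.0+30.4)/2 × 0.25 = 3.8
  [0.25→1.75]: (30.4+67.6)/2 × 1.5 = 73.5
  [1.75→2]: (67.6+65.6)/2 × 0.25 = 16.65
  [2→4]: (65.6+43.6)/2 × 2 = 109.2
  [4→4.25]: (43.6+41.1)/2 × 0.25 = 10.5875
  Sum = 213.7375 ng/mL·hr
Tail: C_last/k_e = 41.1/0.238 = 172.689
AUC_0→∞ (intramuscular injection) = 213.7375 + 172.689 = 386.4265 ng/mL·hr
F = (AUC_ev/D_ev)/(AUC_iv/D_iv) = (386.4265/400)/(284/100) = 0.96606625/2.84 = 0.3402

F = 0.340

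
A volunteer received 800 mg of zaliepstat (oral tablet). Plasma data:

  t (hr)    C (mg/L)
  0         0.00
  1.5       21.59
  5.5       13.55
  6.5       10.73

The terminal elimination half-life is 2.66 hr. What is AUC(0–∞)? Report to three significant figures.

Trapezoidal AUC_0→6.5:
  [0→1.5]: (0.00+21.59)/2 × 1.5 = 16.1925
  [1.5→5.5]: (21.59+13.55)/2 × 4 = 70.28
  [5.5→6.5]: (13.55+10.73)/2 × 1 = 12.14
  Sum = 98.6125 mg/L·hr
k_e = ln2 / t½ = 0.693147 / 2.66 = 0.2606 hr^-1
Extrapolated tail: C_last / k_e = 10.73 / 0.2606 = 41.174
AUC_0→∞ = 98.6125 + 41.174 = 139.7865 mg/L·hr

AUC = 140 mg/L·hr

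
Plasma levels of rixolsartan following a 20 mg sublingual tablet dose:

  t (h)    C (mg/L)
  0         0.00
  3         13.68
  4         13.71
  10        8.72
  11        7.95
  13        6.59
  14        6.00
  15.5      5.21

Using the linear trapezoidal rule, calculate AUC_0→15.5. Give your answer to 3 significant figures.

AUC = 139 mg/L·h

Trapezoidal AUC_0→15.5:
  [0→3]: (0.00+13.68)/2 × 3 = 20.52
  [3→4]: (13.68+13.71)/2 × 1 = 13.695
  [4→10]: (13.71+8.72)/2 × 6 = 67.29
  [10→11]: (8.72+7.95)/2 × 1 = 8.335
  [11→13]: (7.95+6.59)/2 × 2 = 14.54
  [13→14]: (6.59+6.00)/2 × 1 = 6.295
  [14→15.5]: (6.00+5.21)/2 × 1.5 = 8.4075
  Sum = 139.0825 mg/L·h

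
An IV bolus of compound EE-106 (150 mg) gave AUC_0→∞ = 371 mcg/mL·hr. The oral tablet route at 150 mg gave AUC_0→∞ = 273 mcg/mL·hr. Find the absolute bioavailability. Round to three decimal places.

F = (AUC_ev / D_ev) / (AUC_iv / D_iv)
  = (273/150) / (371/150)
  = 1.82 / 2.47333 = 0.7359

F = 0.736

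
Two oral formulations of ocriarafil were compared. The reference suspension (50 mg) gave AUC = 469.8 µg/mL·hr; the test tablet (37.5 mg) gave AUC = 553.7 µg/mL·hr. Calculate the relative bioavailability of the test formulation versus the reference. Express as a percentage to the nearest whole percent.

F_rel = (AUC_test/D_test) / (AUC_ref/D_ref)
      = (553.7/37.5) / (469.8/50)
      = 14.7653 / 9.396 = 1.5714 = 157.14%

F_rel = 157%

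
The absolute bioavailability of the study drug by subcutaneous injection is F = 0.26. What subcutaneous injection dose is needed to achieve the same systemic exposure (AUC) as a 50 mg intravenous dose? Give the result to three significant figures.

D_subcutaneous = 192 mg

For equal systemic exposure: F × D_ev = D_iv
D_ev = D_iv / F = 50 / 0.26 = 192.308 mg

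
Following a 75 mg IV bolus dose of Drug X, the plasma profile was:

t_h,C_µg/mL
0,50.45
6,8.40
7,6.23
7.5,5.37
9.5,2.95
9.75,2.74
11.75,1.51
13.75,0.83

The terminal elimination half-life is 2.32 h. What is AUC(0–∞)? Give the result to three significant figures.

Trapezoidal AUC_0→13.75:
  [0→6]: (50.45+8.40)/2 × 6 = 176.55
  [6→7]: (8.40+6.23)/2 × 1 = 7.315
  [7→7.5]: (6.23+5.37)/2 × 0.5 = 2.9
  [7.5→9.5]: (5.37+2.95)/2 × 2 = 8.32
  [9.5→9.75]: (2.95+2.74)/2 × 0.25 = 0.71125
  [9.75→11.75]: (2.74+1.51)/2 × 2 = 4.25
  [11.75→13.75]: (1.51+0.83)/2 × 2 = 2.34
  Sum = 202.38625 µg/mL·h
k_e = ln2 / t½ = 0.693147 / 2.32 = 0.2988 h^-1
Extrapolated tail: C_last / k_e = 0.83 / 0.2988 = 2.778
AUC_0→∞ = 202.38625 + 2.778 = 205.16425 µg/mL·h

AUC = 205 µg/mL·h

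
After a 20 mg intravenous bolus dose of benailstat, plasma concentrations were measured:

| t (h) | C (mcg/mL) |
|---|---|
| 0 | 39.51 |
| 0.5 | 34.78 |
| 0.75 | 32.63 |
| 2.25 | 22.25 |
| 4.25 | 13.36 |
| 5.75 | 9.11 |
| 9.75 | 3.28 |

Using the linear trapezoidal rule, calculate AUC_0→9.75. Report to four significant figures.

Trapezoidal AUC_0→9.75:
  [0→0.5]: (39.51+34.78)/2 × 0.5 = 18.5725
  [0.5→0.75]: (34.78+32.63)/2 × 0.25 = 8.42625
  [0.75→2.25]: (32.63+22.25)/2 × 1.5 = 41.16
  [2.25→4.25]: (22.25+13.36)/2 × 2 = 35.61
  [4.25→5.75]: (13.36+9.11)/2 × 1.5 = 16.8525
  [5.75→9.75]: (9.11+3.28)/2 × 4 = 24.78
  Sum = 145.40125 mcg/mL·h

AUC = 145.4 mcg/mL·h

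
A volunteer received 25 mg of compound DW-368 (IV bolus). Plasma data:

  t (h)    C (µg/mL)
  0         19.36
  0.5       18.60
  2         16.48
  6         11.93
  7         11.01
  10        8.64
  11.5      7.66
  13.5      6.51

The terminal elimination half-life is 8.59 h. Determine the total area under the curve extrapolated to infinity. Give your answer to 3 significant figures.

AUC = 241 µg/mL·h

Trapezoidal AUC_0→13.5:
  [0→0.5]: (19.36+18.60)/2 × 0.5 = 9.49
  [0.5→2]: (18.60+16.48)/2 × 1.5 = 26.31
  [2→6]: (16.48+11.93)/2 × 4 = 56.82
  [6→7]: (11.93+11.01)/2 × 1 = 11.47
  [7→10]: (11.01+8.64)/2 × 3 = 29.475
  [10→11.5]: (8.64+7.66)/2 × 1.5 = 12.225
  [11.5→13.5]: (7.66+6.51)/2 × 2 = 14.17
  Sum = 159.96 µg/mL·h
k_e = ln2 / t½ = 0.693147 / 8.59 = 0.0807 h^-1
Extrapolated tail: C_last / k_e = 6.51 / 0.0807 = 80.669
AUC_0→∞ = 159.96 + 80.669 = 240.629 µg/mL·h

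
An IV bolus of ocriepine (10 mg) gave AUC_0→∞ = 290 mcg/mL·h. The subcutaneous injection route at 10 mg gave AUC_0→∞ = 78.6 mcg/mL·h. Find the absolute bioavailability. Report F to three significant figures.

F = 0.271

F = (AUC_ev / D_ev) / (AUC_iv / D_iv)
  = (78.6/10) / (290/10)
  = 7.86 / 29 = 0.2710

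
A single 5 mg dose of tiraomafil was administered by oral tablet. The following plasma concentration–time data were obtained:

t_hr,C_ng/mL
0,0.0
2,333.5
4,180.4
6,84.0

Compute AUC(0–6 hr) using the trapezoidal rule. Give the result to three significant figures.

Trapezoidal AUC_0→6:
  [0→2]: (0.0+333.5)/2 × 2 = 333.5
  [2→4]: (333.5+180.4)/2 × 2 = 513.9
  [4→6]: (180.4+84.0)/2 × 2 = 264.4
  Sum = 1111.8 ng/mL·hr

AUC = 1110 ng/mL·hr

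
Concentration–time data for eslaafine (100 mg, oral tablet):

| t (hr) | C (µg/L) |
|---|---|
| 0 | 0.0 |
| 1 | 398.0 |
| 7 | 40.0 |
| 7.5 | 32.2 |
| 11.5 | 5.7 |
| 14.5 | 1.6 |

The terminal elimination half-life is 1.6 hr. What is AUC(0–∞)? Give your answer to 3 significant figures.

AUC = 1620 µg/L·hr

Trapezoidal AUC_0→14.5:
  [0→1]: (0.0+398.0)/2 × 1 = 199.0
  [1→7]: (398.0+40.0)/2 × 6 = 1314.0
  [7→7.5]: (40.0+32.2)/2 × 0.5 = 18.05
  [7.5→11.5]: (32.2+5.7)/2 × 4 = 75.8
  [11.5→14.5]: (5.7+1.6)/2 × 3 = 10.95
  Sum = 1617.8 µg/L·hr
k_e = ln2 / t½ = 0.693147 / 1.6 = 0.4332 hr^-1
Extrapolated tail: C_last / k_e = 1.6 / 0.4332 = 3.693
AUC_0→∞ = 1617.8 + 3.693 = 1621.493 µg/L·hr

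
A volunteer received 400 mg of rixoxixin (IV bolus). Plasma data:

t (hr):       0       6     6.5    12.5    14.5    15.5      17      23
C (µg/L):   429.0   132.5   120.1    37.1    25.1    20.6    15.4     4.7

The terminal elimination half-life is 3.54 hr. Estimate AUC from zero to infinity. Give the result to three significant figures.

AUC = 2420 µg/L·hr

Trapezoidal AUC_0→23:
  [0→6]: (429.0+132.5)/2 × 6 = 1684.5
  [6→6.5]: (132.5+120.1)/2 × 0.5 = 63.15
  [6.5→12.5]: (120.1+37.1)/2 × 6 = 471.6
  [12.5→14.5]: (37.1+25.1)/2 × 2 = 62.2
  [14.5→15.5]: (25.1+20.6)/2 × 1 = 22.85
  [15.5→17]: (20.6+15.4)/2 × 1.5 = 27.0
  [17→23]: (15.4+4.7)/2 × 6 = 60.3
  Sum = 2391.6 µg/L·hr
k_e = ln2 / t½ = 0.693147 / 3.54 = 0.1958 hr^-1
Extrapolated tail: C_last / k_e = 4.7 / 0.1958 = 24.004
AUC_0→∞ = 2391.6 + 24.004 = 2415.604 µg/L·hr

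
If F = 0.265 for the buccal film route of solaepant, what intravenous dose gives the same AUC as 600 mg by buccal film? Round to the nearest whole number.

Systemic exposure from an extravascular dose = F × D_ev, so the equivalent IV dose is F × D_ev.
D_iv = F × D_ev = 0.265 × 600 = 159 mg

D_iv = 159 mg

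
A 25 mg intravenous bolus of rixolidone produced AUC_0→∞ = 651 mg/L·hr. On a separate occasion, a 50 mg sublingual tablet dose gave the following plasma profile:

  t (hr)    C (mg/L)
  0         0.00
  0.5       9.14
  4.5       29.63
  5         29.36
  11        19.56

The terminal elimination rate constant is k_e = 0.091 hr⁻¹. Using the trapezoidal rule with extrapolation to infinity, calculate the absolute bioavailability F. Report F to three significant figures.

Trapezoidal AUC_0→11 (sublingual tablet):
  [0→0.5]: (0.00+9.14)/2 × 0.5 = 2.285
  [0.5→4.5]: (9.14+29.63)/2 × 4 = 77.54
  [4.5→5]: (29.63+29.36)/2 × 0.5 = 14.7475
  [5→11]: (29.36+19.56)/2 × 6 = 146.76
  Sum = 241.3325 mg/L·hr
Tail: C_last/k_e = 19.56/0.091 = 214.945
AUC_0→∞ (sublingual tablet) = 241.3325 + 214.945 = 456.2775 mg/L·hr
F = (AUC_ev/D_ev)/(AUC_iv/D_iv) = (456.2775/50)/(651/25) = 9.12555/26.04 = 0.3504

F = 0.350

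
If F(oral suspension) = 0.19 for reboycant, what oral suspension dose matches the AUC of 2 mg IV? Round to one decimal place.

D_oral = 10.5 mg

For equal systemic exposure: F × D_ev = D_iv
D_ev = D_iv / F = 2 / 0.19 = 10.5263 mg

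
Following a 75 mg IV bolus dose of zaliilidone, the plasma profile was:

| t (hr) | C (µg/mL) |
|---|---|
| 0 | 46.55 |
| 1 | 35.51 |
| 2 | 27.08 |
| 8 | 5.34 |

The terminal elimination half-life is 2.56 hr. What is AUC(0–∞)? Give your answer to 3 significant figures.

AUC = 189 µg/mL·hr

Trapezoidal AUC_0→8:
  [0→1]: (46.55+35.51)/2 × 1 = 41.03
  [1→2]: (35.51+27.08)/2 × 1 = 31.295
  [2→8]: (27.08+5.34)/2 × 6 = 97.26
  Sum = 169.585 µg/mL·hr
k_e = ln2 / t½ = 0.693147 / 2.56 = 0.2708 hr^-1
Extrapolated tail: C_last / k_e = 5.34 / 0.2708 = 19.719
AUC_0→∞ = 169.585 + 19.719 = 189.304 µg/mL·hr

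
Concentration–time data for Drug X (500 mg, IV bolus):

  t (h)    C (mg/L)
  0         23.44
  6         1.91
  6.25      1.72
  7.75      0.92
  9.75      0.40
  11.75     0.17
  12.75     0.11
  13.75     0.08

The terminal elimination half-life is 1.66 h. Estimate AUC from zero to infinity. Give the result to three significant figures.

AUC = 80.8 mg/L·h

Trapezoidal AUC_0→13.75:
  [0→6]: (23.44+1.91)/2 × 6 = 76.05
  [6→6.25]: (1.91+1.72)/2 × 0.25 = 0.45375
  [6.25→7.75]: (1.72+0.92)/2 × 1.5 = 1.98
  [7.75→9.75]: (0.92+0.40)/2 × 2 = 1.32
  [9.75→11.75]: (0.40+0.17)/2 × 2 = 0.57
  [11.75→12.75]: (0.17+0.11)/2 × 1 = 0.14
  [12.75→13.75]: (0.11+0.08)/2 × 1 = 0.095
  Sum = 80.60875 mg/L·h
k_e = ln2 / t½ = 0.693147 / 1.66 = 0.4176 h^-1
Extrapolated tail: C_last / k_e = 0.08 / 0.4176 = 0.192
AUC_0→∞ = 80.60875 + 0.192 = 80.80075 mg/L·h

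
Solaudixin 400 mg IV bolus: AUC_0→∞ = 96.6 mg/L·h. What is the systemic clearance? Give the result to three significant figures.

CL = Dose_iv / AUC_0→∞
   = 400 / 96.6 = 4.14079 L/h

CL = 4.14 L/h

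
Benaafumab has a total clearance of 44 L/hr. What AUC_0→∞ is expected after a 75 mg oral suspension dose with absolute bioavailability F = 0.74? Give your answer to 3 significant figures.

AUC_0→∞ = F × Dose / CL
        = 0.74 × 75 / 44 = 1.26136 mg/L·hr

AUC = 1.26 mg/L·hr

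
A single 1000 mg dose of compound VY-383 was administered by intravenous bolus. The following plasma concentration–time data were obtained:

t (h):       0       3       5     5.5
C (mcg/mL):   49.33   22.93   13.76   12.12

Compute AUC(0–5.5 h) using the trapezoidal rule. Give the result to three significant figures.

Trapezoidal AUC_0→5.5:
  [0→3]: (49.33+22.93)/2 × 3 = 108.39
  [3→5]: (22.93+13.76)/2 × 2 = 36.69
  [5→5.5]: (13.76+12.12)/2 × 0.5 = 6.47
  Sum = 151.55 mcg/mL·h

AUC = 152 mcg/mL·h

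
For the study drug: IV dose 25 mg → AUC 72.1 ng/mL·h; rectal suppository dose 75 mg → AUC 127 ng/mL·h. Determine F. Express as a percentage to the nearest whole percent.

F = (AUC_ev / D_ev) / (AUC_iv / D_iv)
  = (127/75) / (72.1/25)
  = 1.69333 / 2.884 = 0.5871
  = 58.71%

F = 59%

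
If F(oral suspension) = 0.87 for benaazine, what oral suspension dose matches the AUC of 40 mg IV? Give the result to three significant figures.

For equal systemic exposure: F × D_ev = D_iv
D_ev = D_iv / F = 40 / 0.87 = 45.977 mg

D_oral = 46.0 mg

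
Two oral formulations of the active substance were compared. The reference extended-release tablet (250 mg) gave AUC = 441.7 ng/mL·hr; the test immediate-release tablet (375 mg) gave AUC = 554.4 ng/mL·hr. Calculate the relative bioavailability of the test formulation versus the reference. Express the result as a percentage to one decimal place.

F_rel = 83.7%

F_rel = (AUC_test/D_test) / (AUC_ref/D_ref)
      = (554.4/375) / (441.7/250)
      = 1.4784 / 1.7668 = 0.8368 = 83.68%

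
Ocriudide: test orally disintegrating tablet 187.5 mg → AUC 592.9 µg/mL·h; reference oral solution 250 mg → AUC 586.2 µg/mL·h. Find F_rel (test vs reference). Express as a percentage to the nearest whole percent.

F_rel = 135%

F_rel = (AUC_test/D_test) / (AUC_ref/D_ref)
      = (592.9/187.5) / (586.2/250)
      = 3.16213 / 2.3448 = 1.3486 = 134.86%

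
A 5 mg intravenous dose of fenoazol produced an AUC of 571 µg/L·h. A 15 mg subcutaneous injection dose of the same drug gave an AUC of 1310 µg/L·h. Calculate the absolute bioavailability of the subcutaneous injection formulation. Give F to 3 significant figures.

F = (AUC_ev / D_ev) / (AUC_iv / D_iv)
  = (1310/15) / (571/5)
  = 87.3333 / 114.2 = 0.7647

F = 0.765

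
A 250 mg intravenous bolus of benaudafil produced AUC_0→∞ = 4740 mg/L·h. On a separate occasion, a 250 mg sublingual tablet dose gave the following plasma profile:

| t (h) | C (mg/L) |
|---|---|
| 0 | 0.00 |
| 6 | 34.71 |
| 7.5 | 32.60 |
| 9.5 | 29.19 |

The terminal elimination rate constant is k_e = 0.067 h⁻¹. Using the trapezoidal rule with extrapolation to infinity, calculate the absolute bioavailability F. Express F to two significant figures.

F = 0.14

Trapezoidal AUC_0→9.5 (sublingual tablet):
  [0→6]: (0.00+34.71)/2 × 6 = 104.13
  [6→7.5]: (34.71+32.60)/2 × 1.5 = 50.4825
  [7.5→9.5]: (32.60+29.19)/2 × 2 = 61.79
  Sum = 216.4025 mg/L·h
Tail: C_last/k_e = 29.19/0.067 = 435.672
AUC_0→∞ (sublingual tablet) = 216.4025 + 435.672 = 652.0745 mg/L·h
F = (AUC_ev/D_ev)/(AUC_iv/D_iv) = (652.0745/250)/(4740/250) = 2.608298/18.96 = 0.1376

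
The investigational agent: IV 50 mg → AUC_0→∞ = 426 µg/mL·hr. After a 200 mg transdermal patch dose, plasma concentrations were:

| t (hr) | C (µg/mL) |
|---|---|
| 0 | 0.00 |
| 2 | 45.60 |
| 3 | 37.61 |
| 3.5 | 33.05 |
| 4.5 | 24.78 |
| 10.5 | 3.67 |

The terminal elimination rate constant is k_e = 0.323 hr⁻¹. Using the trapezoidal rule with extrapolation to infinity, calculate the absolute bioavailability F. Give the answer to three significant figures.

Trapezoidal AUC_0→10.5 (transdermal patch):
  [0→2]: (0.00+45.60)/2 × 2 = 45.6
  [2→3]: (45.60+37.61)/2 × 1 = 41.605
  [3→3.5]: (37.61+33.05)/2 × 0.5 = 17.665
  [3.5→4.5]: (33.05+24.78)/2 × 1 = 28.915
  [4.5→10.5]: (24.78+3.67)/2 × 6 = 85.35
  Sum = 219.135 µg/mL·hr
Tail: C_last/k_e = 3.67/0.323 = 11.362
AUC_0→∞ (transdermal patch) = 219.135 + 11.362 = 230.497 µg/mL·hr
F = (AUC_ev/D_ev)/(AUC_iv/D_iv) = (230.497/200)/(426/50) = 1.152485/8.52 = 0.1353

F = 0.135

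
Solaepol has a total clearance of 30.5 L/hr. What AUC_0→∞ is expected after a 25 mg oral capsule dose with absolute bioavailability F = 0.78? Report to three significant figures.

AUC_0→∞ = F × Dose / CL
        = 0.78 × 25 / 30.5 = 0.639344 mg/L·hr

AUC = 0.639 mg/L·hr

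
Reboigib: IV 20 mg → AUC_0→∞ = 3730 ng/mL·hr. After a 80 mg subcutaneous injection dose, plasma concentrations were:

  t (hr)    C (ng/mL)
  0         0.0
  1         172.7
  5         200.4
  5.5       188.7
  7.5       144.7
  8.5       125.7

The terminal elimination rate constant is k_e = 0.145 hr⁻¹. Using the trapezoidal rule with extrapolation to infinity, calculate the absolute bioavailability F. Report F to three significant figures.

Trapezoidal AUC_0→8.5 (subcutaneous injection):
  [0→1]: (0.0+172.7)/2 × 1 = 86.35
  [1→5]: (172.7+200.4)/2 × 4 = 746.2
  [5→5.5]: (200.4+188.7)/2 × 0.5 = 97.275
  [5.5→7.5]: (188.7+144.7)/2 × 2 = 333.4
  [7.5→8.5]: (144.7+125.7)/2 × 1 = 135.2
  Sum = 1398.425 ng/mL·hr
Tail: C_last/k_e = 125.7/0.145 = 866.897
AUC_0→∞ (subcutaneous injection) = 1398.425 + 866.897 = 2265.322 ng/mL·hr
F = (AUC_ev/D_ev)/(AUC_iv/D_iv) = (2265.322/80)/(3730/20) = 28.316525/186.5 = 0.1518

F = 0.152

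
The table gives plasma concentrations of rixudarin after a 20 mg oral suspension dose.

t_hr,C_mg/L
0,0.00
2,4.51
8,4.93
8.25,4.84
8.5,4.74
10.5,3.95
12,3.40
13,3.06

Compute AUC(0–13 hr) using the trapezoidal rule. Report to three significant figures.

AUC = 52.7 mg/L·hr

Trapezoidal AUC_0→13:
  [0→2]: (0.00+4.51)/2 × 2 = 4.51
  [2→8]: (4.51+4.93)/2 × 6 = 28.32
  [8→8.25]: (4.93+4.84)/2 × 0.25 = 1.22125
  [8.25→8.5]: (4.84+4.74)/2 × 0.25 = 1.1975
  [8.5→10.5]: (4.74+3.95)/2 × 2 = 8.69
  [10.5→12]: (3.95+3.40)/2 × 1.5 = 5.5125
  [12→13]: (3.40+3.06)/2 × 1 = 3.23
  Sum = 52.68125 mg/L·hr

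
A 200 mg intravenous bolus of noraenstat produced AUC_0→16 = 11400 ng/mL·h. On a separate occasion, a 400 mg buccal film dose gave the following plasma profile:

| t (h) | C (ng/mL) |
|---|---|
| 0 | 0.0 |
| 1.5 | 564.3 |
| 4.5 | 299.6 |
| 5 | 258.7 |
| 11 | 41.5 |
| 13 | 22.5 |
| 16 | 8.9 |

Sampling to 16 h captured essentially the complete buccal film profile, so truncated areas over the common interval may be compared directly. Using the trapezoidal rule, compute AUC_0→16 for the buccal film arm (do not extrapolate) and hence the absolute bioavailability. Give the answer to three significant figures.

Trapezoidal AUC_0→16 (buccal film):
  [0→1.5]: (0.0+564.3)/2 × 1.5 = 423.225
  [1.5→4.5]: (564.3+299.6)/2 × 3 = 1295.85
  [4.5→5]: (299.6+258.7)/2 × 0.5 = 139.575
  [5→11]: (258.7+41.5)/2 × 6 = 900.6
  [11→13]: (41.5+22.5)/2 × 2 = 64.0
  [13→16]: (22.5+8.9)/2 × 3 = 47.1
  Sum = 2870.35 ng/mL·h
F = (AUC_ev/D_ev)/(AUC_iv/D_iv) = (2870.35/400)/(11400/200) = 7.175875/57 = 0.1259

F = 0.126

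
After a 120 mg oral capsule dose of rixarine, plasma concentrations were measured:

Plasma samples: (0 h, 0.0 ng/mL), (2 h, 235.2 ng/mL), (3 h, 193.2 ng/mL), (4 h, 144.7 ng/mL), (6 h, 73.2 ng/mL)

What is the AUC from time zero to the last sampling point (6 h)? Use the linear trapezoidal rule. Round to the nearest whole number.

Trapezoidal AUC_0→6:
  [0→2]: (0.0+235.2)/2 × 2 = 235.2
  [2→3]: (235.2+193.2)/2 × 1 = 214.2
  [3→4]: (193.2+144.7)/2 × 1 = 168.95
  [4→6]: (144.7+73.2)/2 × 2 = 217.9
  Sum = 836.25 ng/mL·h

AUC = 836 ng/mL·h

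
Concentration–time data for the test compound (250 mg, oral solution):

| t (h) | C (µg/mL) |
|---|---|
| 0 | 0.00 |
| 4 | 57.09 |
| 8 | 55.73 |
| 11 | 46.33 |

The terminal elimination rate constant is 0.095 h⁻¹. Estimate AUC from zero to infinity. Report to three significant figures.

AUC = 981 µg/mL·h

Trapezoidal AUC_0→11:
  [0→4]: (0.00+57.09)/2 × 4 = 114.18
  [4→8]: (57.09+55.73)/2 × 4 = 225.64
  [8→11]: (55.73+46.33)/2 × 3 = 153.09
  Sum = 492.91 µg/mL·h
Extrapolated tail: C_last / k_e = 46.33 / 0.095 = 487.684
AUC_0→∞ = 492.91 + 487.684 = 980.594 µg/mL·h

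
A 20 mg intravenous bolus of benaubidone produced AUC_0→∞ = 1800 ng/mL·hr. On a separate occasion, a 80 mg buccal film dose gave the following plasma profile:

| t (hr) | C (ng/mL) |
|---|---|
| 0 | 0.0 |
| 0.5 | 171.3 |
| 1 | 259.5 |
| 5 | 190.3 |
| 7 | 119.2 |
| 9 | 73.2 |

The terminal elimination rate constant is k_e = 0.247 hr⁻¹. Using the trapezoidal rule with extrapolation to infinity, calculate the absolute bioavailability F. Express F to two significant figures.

Trapezoidal AUC_0→9 (buccal film):
  [0→0.5]: (0.0+171.3)/2 × 0.5 = 42.825
  [0.5→1]: (171.3+259.5)/2 × 0.5 = 107.7
  [1→5]: (259.5+190.3)/2 × 4 = 899.6
  [5→7]: (190.3+119.2)/2 × 2 = 309.5
  [7→9]: (119.2+73.2)/2 × 2 = 192.4
  Sum = 1552.025 ng/mL·hr
Tail: C_last/k_e = 73.2/0.247 = 296.356
AUC_0→∞ (buccal film) = 1552.025 + 296.356 = 1848.381 ng/mL·hr
F = (AUC_ev/D_ev)/(AUC_iv/D_iv) = (1848.381/80)/(1800/20) = 23.1048/90 = 0.2567

F = 0.26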